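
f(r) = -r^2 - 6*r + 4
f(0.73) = -0.91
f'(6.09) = -18.18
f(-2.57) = 12.82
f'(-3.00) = 0.00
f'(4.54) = -15.08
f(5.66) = -62.00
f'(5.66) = -17.32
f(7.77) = -102.99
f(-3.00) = 13.00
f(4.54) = -43.85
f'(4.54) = -15.08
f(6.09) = -69.63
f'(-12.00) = 18.00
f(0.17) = 2.95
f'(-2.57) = -0.86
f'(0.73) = -7.46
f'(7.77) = -21.54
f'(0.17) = -6.34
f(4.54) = -43.85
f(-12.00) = -68.00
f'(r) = -2*r - 6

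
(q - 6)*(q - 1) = q^2 - 7*q + 6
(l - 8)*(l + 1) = l^2 - 7*l - 8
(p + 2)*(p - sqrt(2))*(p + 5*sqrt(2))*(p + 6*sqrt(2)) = p^4 + 2*p^3 + 10*sqrt(2)*p^3 + 20*sqrt(2)*p^2 + 38*p^2 - 60*sqrt(2)*p + 76*p - 120*sqrt(2)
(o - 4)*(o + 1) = o^2 - 3*o - 4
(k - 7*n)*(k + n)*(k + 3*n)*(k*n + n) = k^4*n - 3*k^3*n^2 + k^3*n - 25*k^2*n^3 - 3*k^2*n^2 - 21*k*n^4 - 25*k*n^3 - 21*n^4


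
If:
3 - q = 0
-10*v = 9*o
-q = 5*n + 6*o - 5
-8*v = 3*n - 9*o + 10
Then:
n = -46/165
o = 56/99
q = 3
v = -28/55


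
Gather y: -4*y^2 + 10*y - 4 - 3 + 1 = -4*y^2 + 10*y - 6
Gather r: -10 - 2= -12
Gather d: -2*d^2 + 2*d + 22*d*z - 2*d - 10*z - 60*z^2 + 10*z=-2*d^2 + 22*d*z - 60*z^2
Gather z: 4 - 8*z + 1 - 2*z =5 - 10*z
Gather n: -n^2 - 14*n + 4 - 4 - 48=-n^2 - 14*n - 48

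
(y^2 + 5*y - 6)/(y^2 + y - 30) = (y - 1)/(y - 5)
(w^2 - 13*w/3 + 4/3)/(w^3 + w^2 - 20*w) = (w - 1/3)/(w*(w + 5))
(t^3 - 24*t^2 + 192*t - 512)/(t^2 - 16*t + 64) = t - 8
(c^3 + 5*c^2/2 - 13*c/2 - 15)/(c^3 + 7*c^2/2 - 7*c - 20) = (c + 3)/(c + 4)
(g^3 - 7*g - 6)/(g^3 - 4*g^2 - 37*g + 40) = (g^3 - 7*g - 6)/(g^3 - 4*g^2 - 37*g + 40)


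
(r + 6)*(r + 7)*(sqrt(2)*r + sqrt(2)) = sqrt(2)*r^3 + 14*sqrt(2)*r^2 + 55*sqrt(2)*r + 42*sqrt(2)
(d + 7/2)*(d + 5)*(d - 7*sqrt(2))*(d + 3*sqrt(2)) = d^4 - 4*sqrt(2)*d^3 + 17*d^3/2 - 34*sqrt(2)*d^2 - 49*d^2/2 - 357*d - 70*sqrt(2)*d - 735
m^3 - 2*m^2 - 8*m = m*(m - 4)*(m + 2)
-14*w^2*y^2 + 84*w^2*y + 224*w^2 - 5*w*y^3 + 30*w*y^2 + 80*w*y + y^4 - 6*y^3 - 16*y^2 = (-7*w + y)*(2*w + y)*(y - 8)*(y + 2)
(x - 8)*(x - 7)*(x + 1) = x^3 - 14*x^2 + 41*x + 56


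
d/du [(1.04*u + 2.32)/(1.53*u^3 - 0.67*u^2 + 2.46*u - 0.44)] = (-3.1824*u^3 - 9.952*u^2 + 3.1088*u - 6.1648)/(2.3409*u^6 - 2.0502*u^5 + 7.9765*u^4 - 4.6428*u^3 + 6.6412*u^2 - 2.1648*u + 0.1936)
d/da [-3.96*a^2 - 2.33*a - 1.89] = -7.92*a - 2.33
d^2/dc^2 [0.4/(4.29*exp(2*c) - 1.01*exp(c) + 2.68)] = ((0.404 - 6.864*exp(c))*(4.29*exp(2*c) - 1.01*exp(c) + 2.68) + 0.4*(8.58*exp(c) - 1.01)*(17.16*exp(c) - 2.02)*exp(c))*exp(c)/(4.29*exp(2*c) - 1.01*exp(c) + 2.68)^3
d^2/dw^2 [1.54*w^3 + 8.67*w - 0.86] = 9.24*w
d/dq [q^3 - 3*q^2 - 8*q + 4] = 3*q^2 - 6*q - 8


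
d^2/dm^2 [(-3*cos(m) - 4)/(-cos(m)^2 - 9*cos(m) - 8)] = (-27*(1 - cos(2*m))^2*cos(m)/4 + 11*(1 - cos(2*m))^2/4 + 201*cos(m) + 33*cos(2*m) + 9*cos(3*m)/2 + 3*cos(5*m)/2 + 174)/((cos(m) + 1)^3*(cos(m) + 8)^3)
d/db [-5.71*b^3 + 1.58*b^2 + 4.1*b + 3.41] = -17.13*b^2 + 3.16*b + 4.1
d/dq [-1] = 0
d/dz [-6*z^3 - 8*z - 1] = -18*z^2 - 8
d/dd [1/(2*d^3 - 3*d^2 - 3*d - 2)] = 3*(-2*d^2 + 2*d + 1)/(-2*d^3 + 3*d^2 + 3*d + 2)^2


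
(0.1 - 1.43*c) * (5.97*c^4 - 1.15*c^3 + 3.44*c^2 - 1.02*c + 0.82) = -8.5371*c^5 + 2.2415*c^4 - 5.0342*c^3 + 1.8026*c^2 - 1.2746*c + 0.082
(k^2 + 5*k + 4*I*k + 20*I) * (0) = 0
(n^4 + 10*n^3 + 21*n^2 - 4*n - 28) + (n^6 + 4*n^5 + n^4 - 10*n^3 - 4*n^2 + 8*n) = n^6 + 4*n^5 + 2*n^4 + 17*n^2 + 4*n - 28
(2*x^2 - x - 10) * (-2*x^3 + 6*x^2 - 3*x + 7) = -4*x^5 + 14*x^4 + 8*x^3 - 43*x^2 + 23*x - 70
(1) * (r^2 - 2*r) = r^2 - 2*r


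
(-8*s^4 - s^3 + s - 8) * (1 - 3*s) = 24*s^5 - 5*s^4 - s^3 - 3*s^2 + 25*s - 8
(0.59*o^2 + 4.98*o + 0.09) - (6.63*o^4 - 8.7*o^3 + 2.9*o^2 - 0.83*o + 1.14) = -6.63*o^4 + 8.7*o^3 - 2.31*o^2 + 5.81*o - 1.05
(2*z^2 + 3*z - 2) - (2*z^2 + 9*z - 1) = -6*z - 1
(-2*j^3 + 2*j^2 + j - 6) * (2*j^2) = -4*j^5 + 4*j^4 + 2*j^3 - 12*j^2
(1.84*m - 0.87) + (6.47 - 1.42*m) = 0.42*m + 5.6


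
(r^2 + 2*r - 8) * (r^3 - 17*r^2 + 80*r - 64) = r^5 - 15*r^4 + 38*r^3 + 232*r^2 - 768*r + 512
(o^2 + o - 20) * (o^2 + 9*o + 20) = o^4 + 10*o^3 + 9*o^2 - 160*o - 400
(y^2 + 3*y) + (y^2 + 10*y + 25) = 2*y^2 + 13*y + 25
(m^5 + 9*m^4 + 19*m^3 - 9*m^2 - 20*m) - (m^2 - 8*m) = m^5 + 9*m^4 + 19*m^3 - 10*m^2 - 12*m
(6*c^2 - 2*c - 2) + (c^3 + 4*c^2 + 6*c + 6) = c^3 + 10*c^2 + 4*c + 4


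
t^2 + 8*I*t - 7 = (t + I)*(t + 7*I)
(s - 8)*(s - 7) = s^2 - 15*s + 56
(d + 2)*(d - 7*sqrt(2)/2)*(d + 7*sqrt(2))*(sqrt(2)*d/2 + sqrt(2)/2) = sqrt(2)*d^4/2 + 3*sqrt(2)*d^3/2 + 7*d^3/2 - 47*sqrt(2)*d^2/2 + 21*d^2/2 - 147*sqrt(2)*d/2 + 7*d - 49*sqrt(2)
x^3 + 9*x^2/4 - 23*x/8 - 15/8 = (x - 5/4)*(x + 1/2)*(x + 3)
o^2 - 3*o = o*(o - 3)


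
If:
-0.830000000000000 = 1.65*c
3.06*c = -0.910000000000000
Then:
No Solution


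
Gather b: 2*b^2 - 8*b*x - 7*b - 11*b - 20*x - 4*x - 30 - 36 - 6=2*b^2 + b*(-8*x - 18) - 24*x - 72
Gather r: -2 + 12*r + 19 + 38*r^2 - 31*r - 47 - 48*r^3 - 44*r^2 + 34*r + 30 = -48*r^3 - 6*r^2 + 15*r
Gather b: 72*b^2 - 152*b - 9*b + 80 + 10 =72*b^2 - 161*b + 90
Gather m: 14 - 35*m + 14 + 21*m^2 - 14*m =21*m^2 - 49*m + 28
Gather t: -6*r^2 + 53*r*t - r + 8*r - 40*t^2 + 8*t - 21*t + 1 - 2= -6*r^2 + 7*r - 40*t^2 + t*(53*r - 13) - 1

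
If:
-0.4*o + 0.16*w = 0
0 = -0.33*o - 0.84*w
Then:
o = 0.00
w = 0.00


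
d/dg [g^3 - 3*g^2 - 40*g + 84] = 3*g^2 - 6*g - 40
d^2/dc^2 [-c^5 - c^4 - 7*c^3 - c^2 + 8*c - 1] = -20*c^3 - 12*c^2 - 42*c - 2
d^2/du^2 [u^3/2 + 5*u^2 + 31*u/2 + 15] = 3*u + 10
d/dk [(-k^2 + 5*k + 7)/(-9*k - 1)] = (9*k^2 + 2*k + 58)/(81*k^2 + 18*k + 1)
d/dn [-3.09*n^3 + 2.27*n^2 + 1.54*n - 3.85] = -9.27*n^2 + 4.54*n + 1.54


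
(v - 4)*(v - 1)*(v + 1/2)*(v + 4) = v^4 - v^3/2 - 33*v^2/2 + 8*v + 8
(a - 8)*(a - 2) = a^2 - 10*a + 16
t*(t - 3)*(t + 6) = t^3 + 3*t^2 - 18*t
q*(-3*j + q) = -3*j*q + q^2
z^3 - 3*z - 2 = (z - 2)*(z + 1)^2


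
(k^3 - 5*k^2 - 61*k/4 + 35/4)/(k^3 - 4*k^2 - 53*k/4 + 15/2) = (k - 7)/(k - 6)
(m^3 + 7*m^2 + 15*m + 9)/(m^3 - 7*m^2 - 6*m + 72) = (m^2 + 4*m + 3)/(m^2 - 10*m + 24)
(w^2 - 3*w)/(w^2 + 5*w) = (w - 3)/(w + 5)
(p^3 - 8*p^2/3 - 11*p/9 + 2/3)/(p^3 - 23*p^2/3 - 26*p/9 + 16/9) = (p - 3)/(p - 8)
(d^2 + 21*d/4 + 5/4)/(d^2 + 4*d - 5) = (d + 1/4)/(d - 1)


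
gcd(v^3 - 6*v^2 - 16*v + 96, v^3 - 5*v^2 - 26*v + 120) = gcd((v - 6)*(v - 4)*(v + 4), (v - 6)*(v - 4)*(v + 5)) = v^2 - 10*v + 24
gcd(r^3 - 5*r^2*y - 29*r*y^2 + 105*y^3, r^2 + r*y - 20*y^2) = r + 5*y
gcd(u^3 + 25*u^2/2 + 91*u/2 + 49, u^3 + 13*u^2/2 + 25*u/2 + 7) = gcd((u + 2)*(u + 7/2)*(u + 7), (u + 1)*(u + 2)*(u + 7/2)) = u^2 + 11*u/2 + 7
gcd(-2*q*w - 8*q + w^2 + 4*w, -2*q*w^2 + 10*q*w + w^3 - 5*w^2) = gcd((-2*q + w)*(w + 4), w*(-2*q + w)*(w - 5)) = 2*q - w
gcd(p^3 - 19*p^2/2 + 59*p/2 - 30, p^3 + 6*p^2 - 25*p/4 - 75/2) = p - 5/2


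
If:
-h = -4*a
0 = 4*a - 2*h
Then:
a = 0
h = 0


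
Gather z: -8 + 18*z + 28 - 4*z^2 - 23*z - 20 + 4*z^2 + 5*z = 0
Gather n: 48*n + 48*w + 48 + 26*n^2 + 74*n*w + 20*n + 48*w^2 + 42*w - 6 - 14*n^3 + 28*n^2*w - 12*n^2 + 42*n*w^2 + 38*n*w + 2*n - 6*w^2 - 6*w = -14*n^3 + n^2*(28*w + 14) + n*(42*w^2 + 112*w + 70) + 42*w^2 + 84*w + 42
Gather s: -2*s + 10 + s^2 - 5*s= s^2 - 7*s + 10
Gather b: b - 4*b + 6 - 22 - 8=-3*b - 24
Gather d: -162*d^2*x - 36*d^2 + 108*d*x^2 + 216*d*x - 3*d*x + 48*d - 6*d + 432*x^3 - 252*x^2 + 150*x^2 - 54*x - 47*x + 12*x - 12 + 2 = d^2*(-162*x - 36) + d*(108*x^2 + 213*x + 42) + 432*x^3 - 102*x^2 - 89*x - 10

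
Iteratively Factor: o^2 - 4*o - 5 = (o + 1)*(o - 5)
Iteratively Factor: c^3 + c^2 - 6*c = (c - 2)*(c^2 + 3*c) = c*(c - 2)*(c + 3)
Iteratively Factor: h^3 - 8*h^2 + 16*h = (h - 4)*(h^2 - 4*h) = h*(h - 4)*(h - 4)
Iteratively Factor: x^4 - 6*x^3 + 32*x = (x - 4)*(x^3 - 2*x^2 - 8*x) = (x - 4)*(x + 2)*(x^2 - 4*x) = (x - 4)^2*(x + 2)*(x)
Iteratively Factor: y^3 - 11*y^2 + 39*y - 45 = (y - 3)*(y^2 - 8*y + 15) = (y - 3)^2*(y - 5)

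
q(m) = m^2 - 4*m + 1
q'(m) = 2*m - 4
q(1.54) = -2.79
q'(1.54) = -0.92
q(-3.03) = 22.30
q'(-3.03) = -10.06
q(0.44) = -0.57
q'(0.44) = -3.12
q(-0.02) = 1.08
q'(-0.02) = -4.04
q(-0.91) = 5.47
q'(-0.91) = -5.82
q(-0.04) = 1.16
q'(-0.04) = -4.08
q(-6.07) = 62.12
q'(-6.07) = -16.14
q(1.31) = -2.52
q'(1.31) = -1.38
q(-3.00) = 22.00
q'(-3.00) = -10.00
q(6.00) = 13.00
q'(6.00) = 8.00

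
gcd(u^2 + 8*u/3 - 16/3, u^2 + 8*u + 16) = u + 4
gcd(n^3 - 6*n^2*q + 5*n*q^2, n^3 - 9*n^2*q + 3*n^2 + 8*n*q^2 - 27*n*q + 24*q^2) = -n + q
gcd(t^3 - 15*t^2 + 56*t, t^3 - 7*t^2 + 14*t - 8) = 1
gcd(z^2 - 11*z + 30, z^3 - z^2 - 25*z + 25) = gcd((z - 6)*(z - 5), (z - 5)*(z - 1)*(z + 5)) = z - 5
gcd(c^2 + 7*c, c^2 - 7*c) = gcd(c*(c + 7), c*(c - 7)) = c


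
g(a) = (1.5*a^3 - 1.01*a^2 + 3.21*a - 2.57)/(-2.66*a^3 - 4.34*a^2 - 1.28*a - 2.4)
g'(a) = (4.5*a^2 - 2.02*a + 3.21)/(-2.66*a^3 - 4.34*a^2 - 1.28*a - 2.4) + (7.98*a^2 + 8.68*a + 1.28)*(1.5*a^3 - 1.01*a^2 + 3.21*a - 2.57)/(-2.66*a^3 - 4.34*a^2 - 1.28*a - 2.4)^2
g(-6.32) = -0.88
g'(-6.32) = -0.07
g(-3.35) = -1.52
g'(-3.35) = -0.63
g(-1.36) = 6.30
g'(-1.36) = -20.53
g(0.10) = 0.88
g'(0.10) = -1.95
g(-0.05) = 1.16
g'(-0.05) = -1.85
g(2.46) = -0.30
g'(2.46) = -0.06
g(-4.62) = -1.08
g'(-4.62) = -0.19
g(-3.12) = -1.69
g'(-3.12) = -0.86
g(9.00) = -0.45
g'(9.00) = -0.01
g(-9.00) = -0.76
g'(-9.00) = -0.03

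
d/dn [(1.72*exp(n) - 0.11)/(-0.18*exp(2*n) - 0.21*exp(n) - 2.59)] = (0.3096*exp(2*n) - 0.0396*exp(n) - 4.4779)*exp(n)/(0.0324*exp(4*n) + 0.0756*exp(3*n) + 0.9765*exp(2*n) + 1.0878*exp(n) + 6.7081)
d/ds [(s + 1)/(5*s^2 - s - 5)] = (5*s^2 - s - (s + 1)*(10*s - 1) - 5)/(-5*s^2 + s + 5)^2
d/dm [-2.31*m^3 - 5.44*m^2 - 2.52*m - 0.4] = -6.93*m^2 - 10.88*m - 2.52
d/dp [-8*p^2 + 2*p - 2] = 2 - 16*p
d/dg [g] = 1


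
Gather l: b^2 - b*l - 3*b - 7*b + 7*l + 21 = b^2 - 10*b + l*(7 - b) + 21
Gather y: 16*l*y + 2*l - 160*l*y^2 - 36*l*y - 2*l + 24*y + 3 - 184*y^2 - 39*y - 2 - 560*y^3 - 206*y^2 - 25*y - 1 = -560*y^3 + y^2*(-160*l - 390) + y*(-20*l - 40)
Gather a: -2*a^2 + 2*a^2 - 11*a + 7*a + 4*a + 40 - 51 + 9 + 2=0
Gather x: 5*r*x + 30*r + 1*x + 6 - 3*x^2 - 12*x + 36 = 30*r - 3*x^2 + x*(5*r - 11) + 42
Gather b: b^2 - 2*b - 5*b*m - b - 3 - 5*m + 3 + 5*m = b^2 + b*(-5*m - 3)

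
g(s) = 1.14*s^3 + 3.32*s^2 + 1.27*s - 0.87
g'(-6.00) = 84.55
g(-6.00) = -135.21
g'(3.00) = 51.97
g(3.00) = 63.60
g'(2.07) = 29.67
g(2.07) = 26.10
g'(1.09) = 12.57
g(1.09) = 5.94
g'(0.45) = 4.95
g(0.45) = 0.48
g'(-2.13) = 2.64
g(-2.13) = 0.47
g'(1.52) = 19.26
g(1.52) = 12.73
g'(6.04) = 166.14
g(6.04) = 379.12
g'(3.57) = 68.56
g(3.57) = 97.85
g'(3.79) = 75.56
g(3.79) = 113.69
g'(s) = 3.42*s^2 + 6.64*s + 1.27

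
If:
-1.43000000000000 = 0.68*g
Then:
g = -2.10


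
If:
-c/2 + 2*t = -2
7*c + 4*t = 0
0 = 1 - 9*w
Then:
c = 1/2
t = -7/8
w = 1/9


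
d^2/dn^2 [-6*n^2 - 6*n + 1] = -12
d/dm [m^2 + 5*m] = 2*m + 5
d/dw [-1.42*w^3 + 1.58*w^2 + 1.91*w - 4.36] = -4.26*w^2 + 3.16*w + 1.91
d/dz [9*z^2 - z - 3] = 18*z - 1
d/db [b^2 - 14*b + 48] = 2*b - 14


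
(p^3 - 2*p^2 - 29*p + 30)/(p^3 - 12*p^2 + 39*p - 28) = (p^2 - p - 30)/(p^2 - 11*p + 28)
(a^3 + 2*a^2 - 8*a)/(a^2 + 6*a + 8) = a*(a - 2)/(a + 2)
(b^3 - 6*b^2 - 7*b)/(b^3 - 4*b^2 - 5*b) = (b - 7)/(b - 5)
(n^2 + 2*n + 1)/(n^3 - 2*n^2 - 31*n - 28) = (n + 1)/(n^2 - 3*n - 28)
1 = 1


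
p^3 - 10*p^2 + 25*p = p*(p - 5)^2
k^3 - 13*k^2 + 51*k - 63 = (k - 7)*(k - 3)^2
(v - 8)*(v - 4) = v^2 - 12*v + 32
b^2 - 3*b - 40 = (b - 8)*(b + 5)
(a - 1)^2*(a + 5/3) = a^3 - a^2/3 - 7*a/3 + 5/3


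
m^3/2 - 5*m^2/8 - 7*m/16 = m*(m/2 + 1/4)*(m - 7/4)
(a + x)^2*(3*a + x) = 3*a^3 + 7*a^2*x + 5*a*x^2 + x^3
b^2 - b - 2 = (b - 2)*(b + 1)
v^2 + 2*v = v*(v + 2)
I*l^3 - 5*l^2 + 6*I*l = l*(l + 6*I)*(I*l + 1)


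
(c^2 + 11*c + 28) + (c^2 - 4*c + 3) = 2*c^2 + 7*c + 31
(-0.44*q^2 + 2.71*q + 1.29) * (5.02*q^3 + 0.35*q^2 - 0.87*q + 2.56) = -2.2088*q^5 + 13.4502*q^4 + 7.8071*q^3 - 3.0326*q^2 + 5.8153*q + 3.3024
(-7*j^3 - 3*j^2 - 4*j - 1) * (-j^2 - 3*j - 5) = 7*j^5 + 24*j^4 + 48*j^3 + 28*j^2 + 23*j + 5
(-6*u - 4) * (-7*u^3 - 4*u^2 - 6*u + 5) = 42*u^4 + 52*u^3 + 52*u^2 - 6*u - 20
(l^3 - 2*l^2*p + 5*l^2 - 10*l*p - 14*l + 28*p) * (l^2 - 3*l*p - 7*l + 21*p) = l^5 - 5*l^4*p - 2*l^4 + 6*l^3*p^2 + 10*l^3*p - 49*l^3 - 12*l^2*p^2 + 245*l^2*p + 98*l^2 - 294*l*p^2 - 490*l*p + 588*p^2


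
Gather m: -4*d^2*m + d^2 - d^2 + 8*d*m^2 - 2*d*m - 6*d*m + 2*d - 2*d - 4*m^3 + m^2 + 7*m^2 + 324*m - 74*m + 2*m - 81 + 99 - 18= -4*m^3 + m^2*(8*d + 8) + m*(-4*d^2 - 8*d + 252)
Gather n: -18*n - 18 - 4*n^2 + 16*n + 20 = -4*n^2 - 2*n + 2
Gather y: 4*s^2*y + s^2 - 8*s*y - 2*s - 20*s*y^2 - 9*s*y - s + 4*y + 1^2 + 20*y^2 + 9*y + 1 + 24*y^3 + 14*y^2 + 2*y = s^2 - 3*s + 24*y^3 + y^2*(34 - 20*s) + y*(4*s^2 - 17*s + 15) + 2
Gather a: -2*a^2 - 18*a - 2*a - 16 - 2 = -2*a^2 - 20*a - 18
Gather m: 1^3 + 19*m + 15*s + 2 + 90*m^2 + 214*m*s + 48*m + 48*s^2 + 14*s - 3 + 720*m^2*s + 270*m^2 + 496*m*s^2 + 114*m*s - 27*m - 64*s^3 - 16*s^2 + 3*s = m^2*(720*s + 360) + m*(496*s^2 + 328*s + 40) - 64*s^3 + 32*s^2 + 32*s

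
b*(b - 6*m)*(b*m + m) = b^3*m - 6*b^2*m^2 + b^2*m - 6*b*m^2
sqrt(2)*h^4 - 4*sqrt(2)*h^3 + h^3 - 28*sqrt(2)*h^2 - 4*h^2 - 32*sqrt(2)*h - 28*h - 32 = (h - 8)*(h + 2)^2*(sqrt(2)*h + 1)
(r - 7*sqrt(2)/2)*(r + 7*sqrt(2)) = r^2 + 7*sqrt(2)*r/2 - 49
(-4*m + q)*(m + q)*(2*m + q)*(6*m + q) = -48*m^4 - 68*m^3*q - 16*m^2*q^2 + 5*m*q^3 + q^4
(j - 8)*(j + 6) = j^2 - 2*j - 48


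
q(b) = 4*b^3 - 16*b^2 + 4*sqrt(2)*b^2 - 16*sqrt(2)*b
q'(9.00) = 763.20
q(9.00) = 1874.56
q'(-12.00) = 1953.61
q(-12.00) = -8129.88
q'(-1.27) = 23.00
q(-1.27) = 3.86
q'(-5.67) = 480.45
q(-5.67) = -933.36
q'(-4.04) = 256.80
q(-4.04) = -341.16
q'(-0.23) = -17.23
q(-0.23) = 4.61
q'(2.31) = -6.38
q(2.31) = -58.16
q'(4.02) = 88.14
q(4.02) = 1.75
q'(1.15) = -30.55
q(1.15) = -33.62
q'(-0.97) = 8.73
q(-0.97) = 8.57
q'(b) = 12*b^2 - 32*b + 8*sqrt(2)*b - 16*sqrt(2)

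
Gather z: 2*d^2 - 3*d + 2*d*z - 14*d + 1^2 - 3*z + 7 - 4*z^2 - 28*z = 2*d^2 - 17*d - 4*z^2 + z*(2*d - 31) + 8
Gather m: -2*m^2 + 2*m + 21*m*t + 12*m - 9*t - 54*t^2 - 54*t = -2*m^2 + m*(21*t + 14) - 54*t^2 - 63*t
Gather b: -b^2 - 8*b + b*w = -b^2 + b*(w - 8)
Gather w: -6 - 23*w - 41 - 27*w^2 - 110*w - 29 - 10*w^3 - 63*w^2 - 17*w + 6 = -10*w^3 - 90*w^2 - 150*w - 70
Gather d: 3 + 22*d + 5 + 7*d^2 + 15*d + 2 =7*d^2 + 37*d + 10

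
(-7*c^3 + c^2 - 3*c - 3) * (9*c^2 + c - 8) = -63*c^5 + 2*c^4 + 30*c^3 - 38*c^2 + 21*c + 24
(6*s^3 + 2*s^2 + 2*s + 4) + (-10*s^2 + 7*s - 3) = 6*s^3 - 8*s^2 + 9*s + 1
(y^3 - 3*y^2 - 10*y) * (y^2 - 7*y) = y^5 - 10*y^4 + 11*y^3 + 70*y^2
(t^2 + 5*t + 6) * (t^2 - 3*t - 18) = t^4 + 2*t^3 - 27*t^2 - 108*t - 108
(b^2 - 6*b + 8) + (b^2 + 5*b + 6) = 2*b^2 - b + 14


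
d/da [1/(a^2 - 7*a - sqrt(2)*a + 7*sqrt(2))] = (-2*a + sqrt(2) + 7)/(a^2 - 7*a - sqrt(2)*a + 7*sqrt(2))^2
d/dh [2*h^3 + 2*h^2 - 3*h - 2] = 6*h^2 + 4*h - 3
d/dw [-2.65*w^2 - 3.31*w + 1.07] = -5.3*w - 3.31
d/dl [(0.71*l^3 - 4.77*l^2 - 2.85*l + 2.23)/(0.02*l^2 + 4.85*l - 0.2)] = (0.0142*l^4 + 6.887*l^3 - 23.5035*l^2 + 1.8188*l - 10.2455)/(0.0004*l^4 + 0.194*l^3 + 23.5145*l^2 - 1.94*l + 0.04)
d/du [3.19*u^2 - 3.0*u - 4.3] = 6.38*u - 3.0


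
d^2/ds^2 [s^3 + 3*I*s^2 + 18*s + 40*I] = 6*s + 6*I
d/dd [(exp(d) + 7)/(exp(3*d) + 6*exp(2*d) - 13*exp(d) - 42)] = (1 - 2*exp(d))*exp(d)/(exp(4*d) - 2*exp(3*d) - 11*exp(2*d) + 12*exp(d) + 36)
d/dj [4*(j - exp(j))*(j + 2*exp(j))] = 4*j*exp(j) + 8*j - 16*exp(2*j) + 4*exp(j)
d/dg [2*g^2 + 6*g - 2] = 4*g + 6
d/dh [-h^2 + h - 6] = 1 - 2*h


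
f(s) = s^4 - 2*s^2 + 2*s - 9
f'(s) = 4*s^3 - 4*s + 2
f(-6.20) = 1379.35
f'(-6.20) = -926.51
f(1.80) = -1.38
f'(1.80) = 18.13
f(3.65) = 149.14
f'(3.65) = 181.91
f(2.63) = 30.27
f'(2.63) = 64.25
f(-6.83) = 2060.16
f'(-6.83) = -1245.13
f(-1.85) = -7.83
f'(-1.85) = -15.93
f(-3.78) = 159.02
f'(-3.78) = -198.92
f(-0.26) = -9.65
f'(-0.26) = 2.97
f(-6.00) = 1203.00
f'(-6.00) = -838.00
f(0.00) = -9.00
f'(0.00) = 2.00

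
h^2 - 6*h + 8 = (h - 4)*(h - 2)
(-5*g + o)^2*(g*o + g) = 25*g^3*o + 25*g^3 - 10*g^2*o^2 - 10*g^2*o + g*o^3 + g*o^2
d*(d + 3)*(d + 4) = d^3 + 7*d^2 + 12*d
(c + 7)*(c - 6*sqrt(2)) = c^2 - 6*sqrt(2)*c + 7*c - 42*sqrt(2)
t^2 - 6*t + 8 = (t - 4)*(t - 2)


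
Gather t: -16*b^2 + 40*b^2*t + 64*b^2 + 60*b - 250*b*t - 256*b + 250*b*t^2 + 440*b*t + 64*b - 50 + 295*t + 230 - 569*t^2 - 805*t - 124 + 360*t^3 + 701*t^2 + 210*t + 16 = 48*b^2 - 132*b + 360*t^3 + t^2*(250*b + 132) + t*(40*b^2 + 190*b - 300) + 72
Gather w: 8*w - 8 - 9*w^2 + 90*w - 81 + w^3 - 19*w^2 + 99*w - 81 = w^3 - 28*w^2 + 197*w - 170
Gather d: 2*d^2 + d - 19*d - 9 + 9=2*d^2 - 18*d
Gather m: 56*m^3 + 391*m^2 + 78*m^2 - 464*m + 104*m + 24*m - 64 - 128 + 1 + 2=56*m^3 + 469*m^2 - 336*m - 189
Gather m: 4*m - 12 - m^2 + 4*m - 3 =-m^2 + 8*m - 15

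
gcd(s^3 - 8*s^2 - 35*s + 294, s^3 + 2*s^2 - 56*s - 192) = s + 6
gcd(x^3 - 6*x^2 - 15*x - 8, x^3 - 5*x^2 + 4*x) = 1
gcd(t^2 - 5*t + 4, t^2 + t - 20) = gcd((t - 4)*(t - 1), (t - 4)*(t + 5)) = t - 4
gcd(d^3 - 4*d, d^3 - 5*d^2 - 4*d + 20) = d^2 - 4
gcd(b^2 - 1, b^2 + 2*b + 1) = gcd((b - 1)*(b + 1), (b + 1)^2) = b + 1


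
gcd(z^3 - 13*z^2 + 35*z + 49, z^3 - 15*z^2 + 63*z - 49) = z^2 - 14*z + 49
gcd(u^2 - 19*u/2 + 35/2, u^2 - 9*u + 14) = u - 7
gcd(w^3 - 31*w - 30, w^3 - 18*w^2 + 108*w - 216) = w - 6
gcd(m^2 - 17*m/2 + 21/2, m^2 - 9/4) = m - 3/2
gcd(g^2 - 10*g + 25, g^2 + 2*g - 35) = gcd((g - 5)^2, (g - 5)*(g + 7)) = g - 5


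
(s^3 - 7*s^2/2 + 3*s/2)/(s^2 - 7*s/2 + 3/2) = s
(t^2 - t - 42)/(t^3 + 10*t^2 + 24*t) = (t - 7)/(t*(t + 4))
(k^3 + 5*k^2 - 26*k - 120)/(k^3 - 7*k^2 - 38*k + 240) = (k + 4)/(k - 8)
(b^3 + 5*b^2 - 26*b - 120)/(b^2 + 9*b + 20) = (b^2 + b - 30)/(b + 5)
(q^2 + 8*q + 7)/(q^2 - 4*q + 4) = (q^2 + 8*q + 7)/(q^2 - 4*q + 4)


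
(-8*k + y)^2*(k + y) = 64*k^3 + 48*k^2*y - 15*k*y^2 + y^3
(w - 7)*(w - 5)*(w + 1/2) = w^3 - 23*w^2/2 + 29*w + 35/2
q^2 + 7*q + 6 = (q + 1)*(q + 6)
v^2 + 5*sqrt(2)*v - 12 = (v - sqrt(2))*(v + 6*sqrt(2))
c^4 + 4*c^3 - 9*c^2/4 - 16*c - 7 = (c - 2)*(c + 1/2)*(c + 2)*(c + 7/2)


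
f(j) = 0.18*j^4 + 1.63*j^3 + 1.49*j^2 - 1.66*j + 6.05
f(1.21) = 9.50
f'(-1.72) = 4.02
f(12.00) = 6749.81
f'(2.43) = 44.79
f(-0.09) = 6.21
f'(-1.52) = 2.58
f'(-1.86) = 5.08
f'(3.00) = 70.73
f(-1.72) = 6.59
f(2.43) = 40.48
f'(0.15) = -1.10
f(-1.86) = 5.96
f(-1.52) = 7.25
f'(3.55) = 102.76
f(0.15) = 5.84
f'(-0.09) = -1.89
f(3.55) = 120.45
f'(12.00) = 1982.42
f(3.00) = 73.07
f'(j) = 0.72*j^3 + 4.89*j^2 + 2.98*j - 1.66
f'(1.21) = 10.38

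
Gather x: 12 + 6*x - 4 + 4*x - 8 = 10*x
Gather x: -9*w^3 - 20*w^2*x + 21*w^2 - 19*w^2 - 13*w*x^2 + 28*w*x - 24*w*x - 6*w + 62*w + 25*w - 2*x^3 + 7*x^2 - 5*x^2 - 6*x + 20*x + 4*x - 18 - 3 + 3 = -9*w^3 + 2*w^2 + 81*w - 2*x^3 + x^2*(2 - 13*w) + x*(-20*w^2 + 4*w + 18) - 18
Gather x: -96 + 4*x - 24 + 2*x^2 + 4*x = 2*x^2 + 8*x - 120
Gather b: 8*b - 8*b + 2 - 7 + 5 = 0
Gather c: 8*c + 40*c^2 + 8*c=40*c^2 + 16*c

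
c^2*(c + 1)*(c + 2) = c^4 + 3*c^3 + 2*c^2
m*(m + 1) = m^2 + m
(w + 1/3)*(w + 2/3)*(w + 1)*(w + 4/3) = w^4 + 10*w^3/3 + 35*w^2/9 + 50*w/27 + 8/27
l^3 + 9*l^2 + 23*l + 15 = (l + 1)*(l + 3)*(l + 5)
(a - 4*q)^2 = a^2 - 8*a*q + 16*q^2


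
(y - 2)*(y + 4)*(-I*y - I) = -I*y^3 - 3*I*y^2 + 6*I*y + 8*I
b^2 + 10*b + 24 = (b + 4)*(b + 6)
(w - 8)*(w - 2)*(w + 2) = w^3 - 8*w^2 - 4*w + 32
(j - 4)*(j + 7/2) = j^2 - j/2 - 14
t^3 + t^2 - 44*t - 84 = (t - 7)*(t + 2)*(t + 6)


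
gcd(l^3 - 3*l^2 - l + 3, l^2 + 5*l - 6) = l - 1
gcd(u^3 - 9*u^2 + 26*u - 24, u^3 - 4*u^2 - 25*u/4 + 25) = u - 4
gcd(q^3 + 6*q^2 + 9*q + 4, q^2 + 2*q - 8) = q + 4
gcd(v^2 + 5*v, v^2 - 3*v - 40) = v + 5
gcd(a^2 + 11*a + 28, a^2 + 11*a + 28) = a^2 + 11*a + 28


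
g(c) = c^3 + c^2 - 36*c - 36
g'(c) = 3*c^2 + 2*c - 36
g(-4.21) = 58.67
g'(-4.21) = 8.75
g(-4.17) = 59.00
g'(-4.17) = 7.83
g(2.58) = -105.05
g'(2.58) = -10.87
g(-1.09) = 3.13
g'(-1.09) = -34.62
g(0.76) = -62.34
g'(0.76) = -32.75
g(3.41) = -107.48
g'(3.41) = 5.70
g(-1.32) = 10.96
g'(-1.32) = -33.41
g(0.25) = -44.92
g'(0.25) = -35.31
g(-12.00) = -1188.00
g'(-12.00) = 372.00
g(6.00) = 0.00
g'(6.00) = 84.00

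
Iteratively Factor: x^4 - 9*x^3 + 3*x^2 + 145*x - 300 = (x + 4)*(x^3 - 13*x^2 + 55*x - 75) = (x - 5)*(x + 4)*(x^2 - 8*x + 15) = (x - 5)^2*(x + 4)*(x - 3)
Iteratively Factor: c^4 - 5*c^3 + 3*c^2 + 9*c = (c + 1)*(c^3 - 6*c^2 + 9*c) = c*(c + 1)*(c^2 - 6*c + 9) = c*(c - 3)*(c + 1)*(c - 3)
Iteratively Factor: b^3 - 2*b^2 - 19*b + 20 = (b - 1)*(b^2 - b - 20) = (b - 5)*(b - 1)*(b + 4)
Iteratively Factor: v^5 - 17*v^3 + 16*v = (v + 4)*(v^4 - 4*v^3 - v^2 + 4*v) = (v - 4)*(v + 4)*(v^3 - v) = v*(v - 4)*(v + 4)*(v^2 - 1) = v*(v - 4)*(v - 1)*(v + 4)*(v + 1)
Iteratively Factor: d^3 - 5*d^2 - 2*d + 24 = (d - 3)*(d^2 - 2*d - 8) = (d - 4)*(d - 3)*(d + 2)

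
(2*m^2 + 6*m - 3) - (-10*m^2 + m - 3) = 12*m^2 + 5*m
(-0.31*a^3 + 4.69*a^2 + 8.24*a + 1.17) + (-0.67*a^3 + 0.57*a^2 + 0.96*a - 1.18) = -0.98*a^3 + 5.26*a^2 + 9.2*a - 0.01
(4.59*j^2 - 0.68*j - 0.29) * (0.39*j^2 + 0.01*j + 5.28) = 1.7901*j^4 - 0.2193*j^3 + 24.1153*j^2 - 3.5933*j - 1.5312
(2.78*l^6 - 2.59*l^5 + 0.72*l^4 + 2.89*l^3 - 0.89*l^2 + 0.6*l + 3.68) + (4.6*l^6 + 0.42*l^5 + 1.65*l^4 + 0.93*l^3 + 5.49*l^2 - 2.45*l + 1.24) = 7.38*l^6 - 2.17*l^5 + 2.37*l^4 + 3.82*l^3 + 4.6*l^2 - 1.85*l + 4.92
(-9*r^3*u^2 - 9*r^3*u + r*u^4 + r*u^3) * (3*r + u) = -27*r^4*u^2 - 27*r^4*u - 9*r^3*u^3 - 9*r^3*u^2 + 3*r^2*u^4 + 3*r^2*u^3 + r*u^5 + r*u^4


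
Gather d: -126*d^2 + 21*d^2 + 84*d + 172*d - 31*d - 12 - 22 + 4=-105*d^2 + 225*d - 30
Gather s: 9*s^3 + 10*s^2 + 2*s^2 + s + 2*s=9*s^3 + 12*s^2 + 3*s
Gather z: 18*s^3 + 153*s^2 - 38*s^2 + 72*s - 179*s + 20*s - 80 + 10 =18*s^3 + 115*s^2 - 87*s - 70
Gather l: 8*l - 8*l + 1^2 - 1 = 0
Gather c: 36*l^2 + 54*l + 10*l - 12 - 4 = 36*l^2 + 64*l - 16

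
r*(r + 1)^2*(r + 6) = r^4 + 8*r^3 + 13*r^2 + 6*r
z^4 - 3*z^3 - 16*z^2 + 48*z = z*(z - 4)*(z - 3)*(z + 4)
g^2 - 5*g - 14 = (g - 7)*(g + 2)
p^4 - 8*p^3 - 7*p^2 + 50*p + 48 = (p - 8)*(p - 3)*(p + 1)*(p + 2)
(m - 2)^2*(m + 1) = m^3 - 3*m^2 + 4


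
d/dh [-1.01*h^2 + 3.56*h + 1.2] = 3.56 - 2.02*h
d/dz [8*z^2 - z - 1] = 16*z - 1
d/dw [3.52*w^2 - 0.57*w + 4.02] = 7.04*w - 0.57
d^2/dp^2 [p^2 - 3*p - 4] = 2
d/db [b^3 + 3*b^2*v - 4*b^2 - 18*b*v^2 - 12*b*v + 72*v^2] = 3*b^2 + 6*b*v - 8*b - 18*v^2 - 12*v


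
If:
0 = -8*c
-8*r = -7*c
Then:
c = 0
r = 0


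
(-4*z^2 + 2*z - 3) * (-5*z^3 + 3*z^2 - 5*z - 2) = 20*z^5 - 22*z^4 + 41*z^3 - 11*z^2 + 11*z + 6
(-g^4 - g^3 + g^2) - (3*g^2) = -g^4 - g^3 - 2*g^2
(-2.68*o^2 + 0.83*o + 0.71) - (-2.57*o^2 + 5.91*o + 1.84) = -0.11*o^2 - 5.08*o - 1.13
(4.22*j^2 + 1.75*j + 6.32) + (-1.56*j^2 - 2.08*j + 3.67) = 2.66*j^2 - 0.33*j + 9.99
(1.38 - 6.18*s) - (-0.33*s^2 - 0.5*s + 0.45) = 0.33*s^2 - 5.68*s + 0.93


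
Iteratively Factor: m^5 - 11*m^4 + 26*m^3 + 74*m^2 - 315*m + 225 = (m + 3)*(m^4 - 14*m^3 + 68*m^2 - 130*m + 75) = (m - 5)*(m + 3)*(m^3 - 9*m^2 + 23*m - 15) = (m - 5)*(m - 1)*(m + 3)*(m^2 - 8*m + 15) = (m - 5)*(m - 3)*(m - 1)*(m + 3)*(m - 5)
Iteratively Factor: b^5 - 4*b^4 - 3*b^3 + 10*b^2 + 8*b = (b + 1)*(b^4 - 5*b^3 + 2*b^2 + 8*b) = b*(b + 1)*(b^3 - 5*b^2 + 2*b + 8) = b*(b - 4)*(b + 1)*(b^2 - b - 2) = b*(b - 4)*(b + 1)^2*(b - 2)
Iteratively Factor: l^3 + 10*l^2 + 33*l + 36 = (l + 3)*(l^2 + 7*l + 12) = (l + 3)^2*(l + 4)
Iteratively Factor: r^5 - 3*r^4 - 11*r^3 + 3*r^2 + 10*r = (r)*(r^4 - 3*r^3 - 11*r^2 + 3*r + 10) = r*(r - 5)*(r^3 + 2*r^2 - r - 2) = r*(r - 5)*(r + 2)*(r^2 - 1) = r*(r - 5)*(r - 1)*(r + 2)*(r + 1)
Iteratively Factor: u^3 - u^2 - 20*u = (u + 4)*(u^2 - 5*u) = u*(u + 4)*(u - 5)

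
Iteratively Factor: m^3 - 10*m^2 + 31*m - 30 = (m - 5)*(m^2 - 5*m + 6) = (m - 5)*(m - 2)*(m - 3)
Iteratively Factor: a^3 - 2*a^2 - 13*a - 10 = (a - 5)*(a^2 + 3*a + 2) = (a - 5)*(a + 2)*(a + 1)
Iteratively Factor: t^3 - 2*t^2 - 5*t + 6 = (t - 3)*(t^2 + t - 2) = (t - 3)*(t - 1)*(t + 2)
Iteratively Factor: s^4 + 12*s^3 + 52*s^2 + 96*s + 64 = (s + 2)*(s^3 + 10*s^2 + 32*s + 32) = (s + 2)*(s + 4)*(s^2 + 6*s + 8) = (s + 2)^2*(s + 4)*(s + 4)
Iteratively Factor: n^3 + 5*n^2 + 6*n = (n + 3)*(n^2 + 2*n) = (n + 2)*(n + 3)*(n)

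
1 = 1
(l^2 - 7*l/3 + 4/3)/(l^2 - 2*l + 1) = (l - 4/3)/(l - 1)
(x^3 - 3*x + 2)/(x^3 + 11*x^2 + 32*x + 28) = (x^2 - 2*x + 1)/(x^2 + 9*x + 14)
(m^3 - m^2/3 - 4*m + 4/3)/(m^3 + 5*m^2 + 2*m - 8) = (3*m^2 - 7*m + 2)/(3*(m^2 + 3*m - 4))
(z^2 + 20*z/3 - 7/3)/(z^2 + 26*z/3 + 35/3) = (3*z - 1)/(3*z + 5)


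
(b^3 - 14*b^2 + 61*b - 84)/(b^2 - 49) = (b^2 - 7*b + 12)/(b + 7)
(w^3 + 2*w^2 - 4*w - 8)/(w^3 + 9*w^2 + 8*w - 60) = (w^2 + 4*w + 4)/(w^2 + 11*w + 30)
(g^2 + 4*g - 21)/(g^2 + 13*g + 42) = (g - 3)/(g + 6)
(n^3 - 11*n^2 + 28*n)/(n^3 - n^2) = (n^2 - 11*n + 28)/(n*(n - 1))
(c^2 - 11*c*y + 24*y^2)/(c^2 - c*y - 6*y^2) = (c - 8*y)/(c + 2*y)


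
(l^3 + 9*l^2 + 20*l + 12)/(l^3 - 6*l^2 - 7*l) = (l^2 + 8*l + 12)/(l*(l - 7))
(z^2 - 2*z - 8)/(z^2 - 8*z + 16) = (z + 2)/(z - 4)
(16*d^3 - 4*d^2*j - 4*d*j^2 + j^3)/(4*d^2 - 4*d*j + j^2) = (8*d^2 + 2*d*j - j^2)/(2*d - j)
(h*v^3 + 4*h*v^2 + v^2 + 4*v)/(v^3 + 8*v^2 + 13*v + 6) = v*(h*v^2 + 4*h*v + v + 4)/(v^3 + 8*v^2 + 13*v + 6)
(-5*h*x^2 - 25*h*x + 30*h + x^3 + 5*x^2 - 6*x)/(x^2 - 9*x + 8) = (-5*h*x - 30*h + x^2 + 6*x)/(x - 8)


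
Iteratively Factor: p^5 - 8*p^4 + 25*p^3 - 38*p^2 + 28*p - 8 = (p - 2)*(p^4 - 6*p^3 + 13*p^2 - 12*p + 4) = (p - 2)*(p - 1)*(p^3 - 5*p^2 + 8*p - 4) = (p - 2)^2*(p - 1)*(p^2 - 3*p + 2) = (p - 2)^3*(p - 1)*(p - 1)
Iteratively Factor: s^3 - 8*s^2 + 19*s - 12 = (s - 3)*(s^2 - 5*s + 4) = (s - 4)*(s - 3)*(s - 1)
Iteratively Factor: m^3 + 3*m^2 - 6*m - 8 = (m - 2)*(m^2 + 5*m + 4) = (m - 2)*(m + 1)*(m + 4)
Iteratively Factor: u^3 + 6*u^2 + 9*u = (u)*(u^2 + 6*u + 9) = u*(u + 3)*(u + 3)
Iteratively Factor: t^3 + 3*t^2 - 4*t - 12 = (t + 2)*(t^2 + t - 6) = (t - 2)*(t + 2)*(t + 3)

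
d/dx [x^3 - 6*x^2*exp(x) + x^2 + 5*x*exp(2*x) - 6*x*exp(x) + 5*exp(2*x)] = -6*x^2*exp(x) + 3*x^2 + 10*x*exp(2*x) - 18*x*exp(x) + 2*x + 15*exp(2*x) - 6*exp(x)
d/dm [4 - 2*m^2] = -4*m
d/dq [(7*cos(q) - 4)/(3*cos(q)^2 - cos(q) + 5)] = (21*cos(q)^2 - 24*cos(q) - 31)*sin(q)/(3*sin(q)^2 + cos(q) - 8)^2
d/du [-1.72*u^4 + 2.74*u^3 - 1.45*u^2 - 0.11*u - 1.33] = -6.88*u^3 + 8.22*u^2 - 2.9*u - 0.11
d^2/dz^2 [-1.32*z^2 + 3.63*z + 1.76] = -2.64000000000000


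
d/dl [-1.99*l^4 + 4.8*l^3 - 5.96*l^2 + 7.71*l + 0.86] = -7.96*l^3 + 14.4*l^2 - 11.92*l + 7.71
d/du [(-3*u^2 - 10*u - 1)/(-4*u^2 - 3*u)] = (-31*u^2 - 8*u - 3)/(u^2*(16*u^2 + 24*u + 9))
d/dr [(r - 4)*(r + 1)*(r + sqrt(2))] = 3*r^2 - 6*r + 2*sqrt(2)*r - 3*sqrt(2) - 4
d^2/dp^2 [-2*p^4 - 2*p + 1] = -24*p^2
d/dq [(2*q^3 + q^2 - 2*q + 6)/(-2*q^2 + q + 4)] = (-4*q^4 + 4*q^3 + 21*q^2 + 32*q - 14)/(4*q^4 - 4*q^3 - 15*q^2 + 8*q + 16)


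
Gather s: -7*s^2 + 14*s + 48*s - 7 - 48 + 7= -7*s^2 + 62*s - 48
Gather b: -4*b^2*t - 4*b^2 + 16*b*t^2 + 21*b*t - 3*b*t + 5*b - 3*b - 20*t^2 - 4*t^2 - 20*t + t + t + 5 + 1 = b^2*(-4*t - 4) + b*(16*t^2 + 18*t + 2) - 24*t^2 - 18*t + 6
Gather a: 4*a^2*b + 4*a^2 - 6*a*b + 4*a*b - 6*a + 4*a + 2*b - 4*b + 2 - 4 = a^2*(4*b + 4) + a*(-2*b - 2) - 2*b - 2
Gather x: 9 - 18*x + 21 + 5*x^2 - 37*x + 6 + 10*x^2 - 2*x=15*x^2 - 57*x + 36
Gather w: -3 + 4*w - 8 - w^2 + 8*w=-w^2 + 12*w - 11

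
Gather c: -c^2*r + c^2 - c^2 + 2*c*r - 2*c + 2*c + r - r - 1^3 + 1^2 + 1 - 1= -c^2*r + 2*c*r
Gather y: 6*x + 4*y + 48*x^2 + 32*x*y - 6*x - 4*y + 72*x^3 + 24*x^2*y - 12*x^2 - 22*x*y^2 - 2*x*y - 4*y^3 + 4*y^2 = 72*x^3 + 36*x^2 - 4*y^3 + y^2*(4 - 22*x) + y*(24*x^2 + 30*x)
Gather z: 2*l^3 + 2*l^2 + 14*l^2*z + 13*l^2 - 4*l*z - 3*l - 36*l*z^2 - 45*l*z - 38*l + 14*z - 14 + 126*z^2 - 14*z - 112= 2*l^3 + 15*l^2 - 41*l + z^2*(126 - 36*l) + z*(14*l^2 - 49*l) - 126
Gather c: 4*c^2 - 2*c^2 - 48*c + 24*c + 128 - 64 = 2*c^2 - 24*c + 64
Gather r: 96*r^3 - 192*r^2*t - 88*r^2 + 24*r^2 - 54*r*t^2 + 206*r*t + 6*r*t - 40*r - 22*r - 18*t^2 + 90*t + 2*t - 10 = 96*r^3 + r^2*(-192*t - 64) + r*(-54*t^2 + 212*t - 62) - 18*t^2 + 92*t - 10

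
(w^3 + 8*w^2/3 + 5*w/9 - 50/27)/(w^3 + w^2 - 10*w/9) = (w + 5/3)/w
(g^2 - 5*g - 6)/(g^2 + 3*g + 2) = (g - 6)/(g + 2)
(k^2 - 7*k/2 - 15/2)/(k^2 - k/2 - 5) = (-2*k^2 + 7*k + 15)/(-2*k^2 + k + 10)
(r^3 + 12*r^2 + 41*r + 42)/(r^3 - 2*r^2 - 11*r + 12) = (r^2 + 9*r + 14)/(r^2 - 5*r + 4)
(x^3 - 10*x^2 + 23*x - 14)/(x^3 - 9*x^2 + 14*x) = (x - 1)/x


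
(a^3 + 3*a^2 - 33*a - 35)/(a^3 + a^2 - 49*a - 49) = (a - 5)/(a - 7)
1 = 1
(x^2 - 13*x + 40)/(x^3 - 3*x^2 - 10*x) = (x - 8)/(x*(x + 2))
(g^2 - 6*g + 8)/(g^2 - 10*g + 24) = (g - 2)/(g - 6)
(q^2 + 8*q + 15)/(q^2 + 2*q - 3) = (q + 5)/(q - 1)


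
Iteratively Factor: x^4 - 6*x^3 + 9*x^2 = (x - 3)*(x^3 - 3*x^2) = x*(x - 3)*(x^2 - 3*x) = x*(x - 3)^2*(x)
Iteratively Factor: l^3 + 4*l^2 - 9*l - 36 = (l + 3)*(l^2 + l - 12) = (l - 3)*(l + 3)*(l + 4)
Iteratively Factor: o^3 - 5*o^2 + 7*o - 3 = (o - 1)*(o^2 - 4*o + 3) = (o - 1)^2*(o - 3)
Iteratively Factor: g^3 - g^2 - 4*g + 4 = (g - 1)*(g^2 - 4) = (g - 2)*(g - 1)*(g + 2)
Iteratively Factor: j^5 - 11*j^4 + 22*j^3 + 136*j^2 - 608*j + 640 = (j - 2)*(j^4 - 9*j^3 + 4*j^2 + 144*j - 320) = (j - 5)*(j - 2)*(j^3 - 4*j^2 - 16*j + 64) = (j - 5)*(j - 2)*(j + 4)*(j^2 - 8*j + 16) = (j - 5)*(j - 4)*(j - 2)*(j + 4)*(j - 4)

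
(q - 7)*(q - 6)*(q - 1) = q^3 - 14*q^2 + 55*q - 42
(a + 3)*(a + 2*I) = a^2 + 3*a + 2*I*a + 6*I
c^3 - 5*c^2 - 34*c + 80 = (c - 8)*(c - 2)*(c + 5)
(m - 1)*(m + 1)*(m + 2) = m^3 + 2*m^2 - m - 2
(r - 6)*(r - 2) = r^2 - 8*r + 12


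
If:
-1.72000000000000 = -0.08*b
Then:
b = 21.50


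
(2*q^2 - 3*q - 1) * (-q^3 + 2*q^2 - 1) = -2*q^5 + 7*q^4 - 5*q^3 - 4*q^2 + 3*q + 1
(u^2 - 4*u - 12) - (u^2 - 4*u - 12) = 0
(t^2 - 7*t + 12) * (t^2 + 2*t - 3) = t^4 - 5*t^3 - 5*t^2 + 45*t - 36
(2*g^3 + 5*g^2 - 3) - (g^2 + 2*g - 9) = 2*g^3 + 4*g^2 - 2*g + 6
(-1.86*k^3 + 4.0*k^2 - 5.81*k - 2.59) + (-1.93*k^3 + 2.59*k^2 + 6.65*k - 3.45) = -3.79*k^3 + 6.59*k^2 + 0.840000000000001*k - 6.04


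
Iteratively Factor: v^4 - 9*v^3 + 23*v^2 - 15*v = (v - 5)*(v^3 - 4*v^2 + 3*v) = (v - 5)*(v - 3)*(v^2 - v) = (v - 5)*(v - 3)*(v - 1)*(v)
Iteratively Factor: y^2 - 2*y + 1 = (y - 1)*(y - 1)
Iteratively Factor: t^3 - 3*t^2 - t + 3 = (t + 1)*(t^2 - 4*t + 3) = (t - 1)*(t + 1)*(t - 3)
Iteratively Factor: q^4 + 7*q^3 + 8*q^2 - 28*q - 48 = (q + 4)*(q^3 + 3*q^2 - 4*q - 12) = (q + 3)*(q + 4)*(q^2 - 4) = (q + 2)*(q + 3)*(q + 4)*(q - 2)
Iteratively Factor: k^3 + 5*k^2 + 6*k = (k + 3)*(k^2 + 2*k) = k*(k + 3)*(k + 2)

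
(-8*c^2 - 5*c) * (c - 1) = -8*c^3 + 3*c^2 + 5*c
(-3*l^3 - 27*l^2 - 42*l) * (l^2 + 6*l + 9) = -3*l^5 - 45*l^4 - 231*l^3 - 495*l^2 - 378*l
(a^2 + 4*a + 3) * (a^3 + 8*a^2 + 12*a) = a^5 + 12*a^4 + 47*a^3 + 72*a^2 + 36*a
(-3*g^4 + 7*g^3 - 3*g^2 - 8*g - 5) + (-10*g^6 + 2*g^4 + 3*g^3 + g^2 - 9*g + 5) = -10*g^6 - g^4 + 10*g^3 - 2*g^2 - 17*g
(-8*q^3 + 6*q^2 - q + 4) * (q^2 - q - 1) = -8*q^5 + 14*q^4 + q^3 - q^2 - 3*q - 4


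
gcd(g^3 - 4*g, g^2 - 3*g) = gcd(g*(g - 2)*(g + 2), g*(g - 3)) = g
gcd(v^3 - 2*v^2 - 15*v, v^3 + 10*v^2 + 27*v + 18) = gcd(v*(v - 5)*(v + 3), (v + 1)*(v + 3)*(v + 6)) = v + 3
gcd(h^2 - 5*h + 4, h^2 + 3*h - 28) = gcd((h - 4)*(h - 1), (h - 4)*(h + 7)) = h - 4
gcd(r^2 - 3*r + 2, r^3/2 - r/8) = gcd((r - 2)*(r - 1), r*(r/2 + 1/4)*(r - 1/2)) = 1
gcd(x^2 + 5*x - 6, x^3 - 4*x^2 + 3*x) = x - 1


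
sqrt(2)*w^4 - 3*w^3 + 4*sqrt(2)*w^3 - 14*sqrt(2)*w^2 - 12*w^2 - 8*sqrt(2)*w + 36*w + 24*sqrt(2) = (w - 2)*(w + 6)*(w - 2*sqrt(2))*(sqrt(2)*w + 1)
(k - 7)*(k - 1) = k^2 - 8*k + 7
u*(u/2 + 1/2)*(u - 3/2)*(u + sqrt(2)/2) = u^4/2 - u^3/4 + sqrt(2)*u^3/4 - 3*u^2/4 - sqrt(2)*u^2/8 - 3*sqrt(2)*u/8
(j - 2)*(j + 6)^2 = j^3 + 10*j^2 + 12*j - 72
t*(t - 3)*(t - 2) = t^3 - 5*t^2 + 6*t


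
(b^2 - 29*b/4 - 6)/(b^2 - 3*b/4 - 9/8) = 2*(b - 8)/(2*b - 3)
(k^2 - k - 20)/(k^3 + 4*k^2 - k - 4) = (k - 5)/(k^2 - 1)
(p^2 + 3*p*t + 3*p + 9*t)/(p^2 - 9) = (p + 3*t)/(p - 3)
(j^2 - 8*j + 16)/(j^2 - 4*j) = (j - 4)/j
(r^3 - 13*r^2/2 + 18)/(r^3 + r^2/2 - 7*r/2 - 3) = (r - 6)/(r + 1)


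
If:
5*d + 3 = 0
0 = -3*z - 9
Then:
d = -3/5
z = -3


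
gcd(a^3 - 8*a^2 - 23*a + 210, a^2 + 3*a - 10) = a + 5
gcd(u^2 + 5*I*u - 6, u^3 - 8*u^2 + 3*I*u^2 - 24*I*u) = u + 3*I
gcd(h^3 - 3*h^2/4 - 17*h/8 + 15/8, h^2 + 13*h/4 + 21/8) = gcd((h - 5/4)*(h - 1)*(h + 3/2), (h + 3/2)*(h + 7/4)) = h + 3/2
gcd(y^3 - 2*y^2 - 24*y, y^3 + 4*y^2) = y^2 + 4*y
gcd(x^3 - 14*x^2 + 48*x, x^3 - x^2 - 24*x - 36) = x - 6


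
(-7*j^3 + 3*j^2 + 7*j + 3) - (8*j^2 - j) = -7*j^3 - 5*j^2 + 8*j + 3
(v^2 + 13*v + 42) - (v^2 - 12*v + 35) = 25*v + 7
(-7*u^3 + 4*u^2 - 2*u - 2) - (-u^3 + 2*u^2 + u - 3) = -6*u^3 + 2*u^2 - 3*u + 1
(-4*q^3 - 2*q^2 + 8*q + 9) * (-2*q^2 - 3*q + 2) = 8*q^5 + 16*q^4 - 18*q^3 - 46*q^2 - 11*q + 18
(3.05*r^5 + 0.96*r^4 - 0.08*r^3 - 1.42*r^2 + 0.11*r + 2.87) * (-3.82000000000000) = -11.651*r^5 - 3.6672*r^4 + 0.3056*r^3 + 5.4244*r^2 - 0.4202*r - 10.9634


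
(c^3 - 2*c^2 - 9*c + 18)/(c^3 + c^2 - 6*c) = (c - 3)/c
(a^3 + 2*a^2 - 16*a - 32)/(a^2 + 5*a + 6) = (a^2 - 16)/(a + 3)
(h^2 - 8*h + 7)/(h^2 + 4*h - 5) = (h - 7)/(h + 5)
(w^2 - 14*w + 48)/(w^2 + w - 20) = (w^2 - 14*w + 48)/(w^2 + w - 20)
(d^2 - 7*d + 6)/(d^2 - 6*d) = (d - 1)/d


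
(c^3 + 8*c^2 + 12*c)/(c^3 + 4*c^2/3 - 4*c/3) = 3*(c + 6)/(3*c - 2)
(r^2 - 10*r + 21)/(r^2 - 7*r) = (r - 3)/r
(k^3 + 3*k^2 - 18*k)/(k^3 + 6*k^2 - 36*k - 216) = k*(k - 3)/(k^2 - 36)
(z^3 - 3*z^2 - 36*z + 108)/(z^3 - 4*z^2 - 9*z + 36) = (z^2 - 36)/(z^2 - z - 12)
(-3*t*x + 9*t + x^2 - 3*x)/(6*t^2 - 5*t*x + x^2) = (x - 3)/(-2*t + x)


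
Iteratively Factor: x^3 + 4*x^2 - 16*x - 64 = (x - 4)*(x^2 + 8*x + 16) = (x - 4)*(x + 4)*(x + 4)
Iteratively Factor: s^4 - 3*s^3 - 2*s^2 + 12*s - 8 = (s - 1)*(s^3 - 2*s^2 - 4*s + 8) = (s - 1)*(s + 2)*(s^2 - 4*s + 4) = (s - 2)*(s - 1)*(s + 2)*(s - 2)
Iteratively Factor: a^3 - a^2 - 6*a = (a)*(a^2 - a - 6) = a*(a + 2)*(a - 3)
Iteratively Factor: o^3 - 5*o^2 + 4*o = (o)*(o^2 - 5*o + 4) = o*(o - 1)*(o - 4)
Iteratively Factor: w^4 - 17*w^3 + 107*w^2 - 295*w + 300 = (w - 5)*(w^3 - 12*w^2 + 47*w - 60) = (w - 5)^2*(w^2 - 7*w + 12) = (w - 5)^2*(w - 4)*(w - 3)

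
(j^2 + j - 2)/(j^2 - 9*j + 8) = (j + 2)/(j - 8)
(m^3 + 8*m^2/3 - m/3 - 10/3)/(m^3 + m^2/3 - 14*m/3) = (3*m^3 + 8*m^2 - m - 10)/(m*(3*m^2 + m - 14))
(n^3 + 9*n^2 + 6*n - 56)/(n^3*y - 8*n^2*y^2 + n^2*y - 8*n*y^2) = (n^3 + 9*n^2 + 6*n - 56)/(n*y*(n^2 - 8*n*y + n - 8*y))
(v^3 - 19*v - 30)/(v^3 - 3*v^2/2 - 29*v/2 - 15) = 2*(v + 3)/(2*v + 3)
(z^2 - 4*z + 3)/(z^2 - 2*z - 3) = (z - 1)/(z + 1)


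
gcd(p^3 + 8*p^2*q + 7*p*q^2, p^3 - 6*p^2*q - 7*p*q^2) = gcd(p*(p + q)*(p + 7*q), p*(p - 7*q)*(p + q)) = p^2 + p*q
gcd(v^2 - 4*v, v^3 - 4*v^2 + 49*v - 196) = v - 4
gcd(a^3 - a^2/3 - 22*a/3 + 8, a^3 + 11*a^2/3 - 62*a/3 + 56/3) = a^2 - 10*a/3 + 8/3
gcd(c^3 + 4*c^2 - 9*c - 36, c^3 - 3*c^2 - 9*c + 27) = c^2 - 9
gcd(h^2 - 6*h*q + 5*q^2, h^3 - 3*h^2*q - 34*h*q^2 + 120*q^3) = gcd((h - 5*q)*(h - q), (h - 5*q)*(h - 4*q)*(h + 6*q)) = -h + 5*q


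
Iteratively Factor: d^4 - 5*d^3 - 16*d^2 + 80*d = (d - 5)*(d^3 - 16*d) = (d - 5)*(d + 4)*(d^2 - 4*d) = d*(d - 5)*(d + 4)*(d - 4)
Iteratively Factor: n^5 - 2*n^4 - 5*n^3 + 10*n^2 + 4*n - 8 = (n - 2)*(n^4 - 5*n^2 + 4) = (n - 2)*(n + 2)*(n^3 - 2*n^2 - n + 2) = (n - 2)*(n + 1)*(n + 2)*(n^2 - 3*n + 2) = (n - 2)*(n - 1)*(n + 1)*(n + 2)*(n - 2)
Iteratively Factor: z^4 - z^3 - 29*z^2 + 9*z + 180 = (z + 3)*(z^3 - 4*z^2 - 17*z + 60) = (z + 3)*(z + 4)*(z^2 - 8*z + 15) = (z - 5)*(z + 3)*(z + 4)*(z - 3)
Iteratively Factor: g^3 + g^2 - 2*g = (g + 2)*(g^2 - g) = (g - 1)*(g + 2)*(g)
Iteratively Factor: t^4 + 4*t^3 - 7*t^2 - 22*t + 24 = (t - 1)*(t^3 + 5*t^2 - 2*t - 24) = (t - 2)*(t - 1)*(t^2 + 7*t + 12) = (t - 2)*(t - 1)*(t + 4)*(t + 3)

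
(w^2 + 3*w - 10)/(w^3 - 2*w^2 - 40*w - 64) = (-w^2 - 3*w + 10)/(-w^3 + 2*w^2 + 40*w + 64)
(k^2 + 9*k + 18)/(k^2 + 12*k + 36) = (k + 3)/(k + 6)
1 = 1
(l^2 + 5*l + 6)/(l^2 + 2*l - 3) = (l + 2)/(l - 1)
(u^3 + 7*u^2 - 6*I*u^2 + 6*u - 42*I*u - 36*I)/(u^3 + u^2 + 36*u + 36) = (u + 6)/(u + 6*I)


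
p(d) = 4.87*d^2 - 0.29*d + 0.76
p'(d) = 9.74*d - 0.29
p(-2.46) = 30.94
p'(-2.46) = -24.25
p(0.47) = 1.70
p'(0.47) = 4.29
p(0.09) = 0.77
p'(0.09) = 0.59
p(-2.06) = 22.02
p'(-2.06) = -20.35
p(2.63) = 33.68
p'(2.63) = 25.33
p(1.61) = 12.92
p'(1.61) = 15.39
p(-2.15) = 23.90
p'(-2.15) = -21.23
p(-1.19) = 8.00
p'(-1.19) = -11.88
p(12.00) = 698.56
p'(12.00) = 116.59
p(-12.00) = 705.52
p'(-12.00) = -117.17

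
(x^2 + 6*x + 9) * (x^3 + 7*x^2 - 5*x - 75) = x^5 + 13*x^4 + 46*x^3 - 42*x^2 - 495*x - 675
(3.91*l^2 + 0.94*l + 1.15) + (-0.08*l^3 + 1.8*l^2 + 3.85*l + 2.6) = -0.08*l^3 + 5.71*l^2 + 4.79*l + 3.75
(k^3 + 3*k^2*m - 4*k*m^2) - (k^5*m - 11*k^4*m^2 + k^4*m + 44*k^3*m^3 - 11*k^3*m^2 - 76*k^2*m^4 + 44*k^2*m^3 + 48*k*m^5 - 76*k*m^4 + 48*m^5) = -k^5*m + 11*k^4*m^2 - k^4*m - 44*k^3*m^3 + 11*k^3*m^2 + k^3 + 76*k^2*m^4 - 44*k^2*m^3 + 3*k^2*m - 48*k*m^5 + 76*k*m^4 - 4*k*m^2 - 48*m^5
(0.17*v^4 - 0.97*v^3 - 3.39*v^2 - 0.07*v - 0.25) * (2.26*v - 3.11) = 0.3842*v^5 - 2.7209*v^4 - 4.6447*v^3 + 10.3847*v^2 - 0.3473*v + 0.7775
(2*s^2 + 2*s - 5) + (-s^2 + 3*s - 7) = s^2 + 5*s - 12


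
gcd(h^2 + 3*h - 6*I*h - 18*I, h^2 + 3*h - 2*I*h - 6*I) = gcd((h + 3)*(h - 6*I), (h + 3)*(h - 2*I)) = h + 3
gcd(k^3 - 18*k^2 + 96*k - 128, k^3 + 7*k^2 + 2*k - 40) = k - 2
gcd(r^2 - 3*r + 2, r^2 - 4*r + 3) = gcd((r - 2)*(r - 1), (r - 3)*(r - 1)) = r - 1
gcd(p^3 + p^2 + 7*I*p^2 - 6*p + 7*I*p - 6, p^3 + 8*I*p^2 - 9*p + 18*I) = p + 6*I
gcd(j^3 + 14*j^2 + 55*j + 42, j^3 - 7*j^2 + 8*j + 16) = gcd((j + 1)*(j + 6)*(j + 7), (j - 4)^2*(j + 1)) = j + 1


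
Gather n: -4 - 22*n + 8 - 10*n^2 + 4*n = -10*n^2 - 18*n + 4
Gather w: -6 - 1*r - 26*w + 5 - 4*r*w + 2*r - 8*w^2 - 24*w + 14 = r - 8*w^2 + w*(-4*r - 50) + 13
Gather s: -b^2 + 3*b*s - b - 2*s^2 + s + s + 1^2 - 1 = -b^2 - b - 2*s^2 + s*(3*b + 2)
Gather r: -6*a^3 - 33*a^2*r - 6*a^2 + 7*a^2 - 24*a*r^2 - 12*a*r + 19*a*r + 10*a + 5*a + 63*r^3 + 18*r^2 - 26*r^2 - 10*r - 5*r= -6*a^3 + a^2 + 15*a + 63*r^3 + r^2*(-24*a - 8) + r*(-33*a^2 + 7*a - 15)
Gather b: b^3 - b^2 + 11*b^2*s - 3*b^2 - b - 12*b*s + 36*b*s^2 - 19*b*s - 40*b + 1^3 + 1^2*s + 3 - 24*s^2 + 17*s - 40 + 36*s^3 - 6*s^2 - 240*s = b^3 + b^2*(11*s - 4) + b*(36*s^2 - 31*s - 41) + 36*s^3 - 30*s^2 - 222*s - 36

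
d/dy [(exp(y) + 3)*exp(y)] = (2*exp(y) + 3)*exp(y)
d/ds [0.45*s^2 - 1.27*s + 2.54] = 0.9*s - 1.27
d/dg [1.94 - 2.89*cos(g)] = 2.89*sin(g)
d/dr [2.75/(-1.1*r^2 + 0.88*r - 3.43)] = (6.05*r - 2.42)/(1.1*r^2 - 0.88*r + 3.43)^2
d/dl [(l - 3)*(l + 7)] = 2*l + 4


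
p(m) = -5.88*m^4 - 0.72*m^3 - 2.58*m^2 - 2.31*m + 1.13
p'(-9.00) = 17015.25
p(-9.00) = -38240.86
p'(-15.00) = 78969.09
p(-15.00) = -295789.72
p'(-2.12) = 223.02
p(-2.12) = -117.48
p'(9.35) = -19464.65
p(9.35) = -45773.58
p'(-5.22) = 3311.17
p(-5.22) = -4320.46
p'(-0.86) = 15.49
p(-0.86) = -1.55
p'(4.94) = -2915.94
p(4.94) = -3661.79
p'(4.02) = -1585.93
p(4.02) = -1632.24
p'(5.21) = -3414.04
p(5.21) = -4515.16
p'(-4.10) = 1603.56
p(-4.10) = -1644.69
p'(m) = -23.52*m^3 - 2.16*m^2 - 5.16*m - 2.31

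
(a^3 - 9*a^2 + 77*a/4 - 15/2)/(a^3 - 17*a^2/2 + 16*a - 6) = (a - 5/2)/(a - 2)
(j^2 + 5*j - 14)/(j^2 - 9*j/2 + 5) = 2*(j + 7)/(2*j - 5)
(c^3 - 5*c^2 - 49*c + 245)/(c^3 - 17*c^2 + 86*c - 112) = (c^2 + 2*c - 35)/(c^2 - 10*c + 16)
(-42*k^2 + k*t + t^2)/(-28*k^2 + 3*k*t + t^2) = (-6*k + t)/(-4*k + t)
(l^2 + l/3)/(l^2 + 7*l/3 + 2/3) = l/(l + 2)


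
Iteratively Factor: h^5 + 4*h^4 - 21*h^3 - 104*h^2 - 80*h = (h + 1)*(h^4 + 3*h^3 - 24*h^2 - 80*h) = (h + 1)*(h + 4)*(h^3 - h^2 - 20*h) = (h - 5)*(h + 1)*(h + 4)*(h^2 + 4*h) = h*(h - 5)*(h + 1)*(h + 4)*(h + 4)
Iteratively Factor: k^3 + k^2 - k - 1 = (k - 1)*(k^2 + 2*k + 1) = (k - 1)*(k + 1)*(k + 1)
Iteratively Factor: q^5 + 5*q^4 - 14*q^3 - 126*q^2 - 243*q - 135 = (q + 3)*(q^4 + 2*q^3 - 20*q^2 - 66*q - 45) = (q - 5)*(q + 3)*(q^3 + 7*q^2 + 15*q + 9) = (q - 5)*(q + 1)*(q + 3)*(q^2 + 6*q + 9) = (q - 5)*(q + 1)*(q + 3)^2*(q + 3)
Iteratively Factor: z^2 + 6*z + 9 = (z + 3)*(z + 3)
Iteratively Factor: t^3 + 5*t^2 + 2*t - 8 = (t - 1)*(t^2 + 6*t + 8) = (t - 1)*(t + 4)*(t + 2)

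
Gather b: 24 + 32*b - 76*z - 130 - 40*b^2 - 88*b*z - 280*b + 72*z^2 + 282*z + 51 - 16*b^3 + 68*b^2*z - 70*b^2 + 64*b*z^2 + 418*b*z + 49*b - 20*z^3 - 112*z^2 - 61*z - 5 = -16*b^3 + b^2*(68*z - 110) + b*(64*z^2 + 330*z - 199) - 20*z^3 - 40*z^2 + 145*z - 60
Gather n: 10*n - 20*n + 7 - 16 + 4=-10*n - 5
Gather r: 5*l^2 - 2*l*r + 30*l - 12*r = 5*l^2 + 30*l + r*(-2*l - 12)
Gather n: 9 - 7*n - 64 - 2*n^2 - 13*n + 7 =-2*n^2 - 20*n - 48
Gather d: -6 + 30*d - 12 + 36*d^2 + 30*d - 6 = 36*d^2 + 60*d - 24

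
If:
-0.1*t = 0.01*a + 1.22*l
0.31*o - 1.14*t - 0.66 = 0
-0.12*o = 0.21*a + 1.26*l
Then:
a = -1.69283330684888*t - 1.27951692356587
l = 0.0104878436357858 - 0.0680915302717305*t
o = 3.67741935483871*t + 2.12903225806452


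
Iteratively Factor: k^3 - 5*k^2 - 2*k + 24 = (k - 3)*(k^2 - 2*k - 8) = (k - 3)*(k + 2)*(k - 4)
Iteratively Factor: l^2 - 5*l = (l)*(l - 5)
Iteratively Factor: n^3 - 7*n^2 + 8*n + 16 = (n - 4)*(n^2 - 3*n - 4) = (n - 4)^2*(n + 1)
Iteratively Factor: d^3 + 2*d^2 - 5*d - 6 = (d - 2)*(d^2 + 4*d + 3) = (d - 2)*(d + 3)*(d + 1)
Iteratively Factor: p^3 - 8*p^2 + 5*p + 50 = (p - 5)*(p^2 - 3*p - 10) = (p - 5)^2*(p + 2)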